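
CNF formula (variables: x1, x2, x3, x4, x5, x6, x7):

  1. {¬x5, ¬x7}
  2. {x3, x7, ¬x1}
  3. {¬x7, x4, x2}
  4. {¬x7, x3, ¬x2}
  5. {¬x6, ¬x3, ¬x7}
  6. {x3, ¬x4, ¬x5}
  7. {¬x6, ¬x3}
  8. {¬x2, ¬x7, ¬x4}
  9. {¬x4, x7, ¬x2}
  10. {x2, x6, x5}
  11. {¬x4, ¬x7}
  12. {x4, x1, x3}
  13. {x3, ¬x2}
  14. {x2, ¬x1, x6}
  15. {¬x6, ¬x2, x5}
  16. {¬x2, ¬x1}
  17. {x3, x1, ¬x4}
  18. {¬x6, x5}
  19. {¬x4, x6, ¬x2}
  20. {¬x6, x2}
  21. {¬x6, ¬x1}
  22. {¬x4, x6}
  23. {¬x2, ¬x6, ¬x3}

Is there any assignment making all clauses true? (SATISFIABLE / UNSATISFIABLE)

Set x1 = False and propagate.
Set x2 = True and propagate.
  then x3 is forced to True.
  then x6 is forced to False.
  then x4 is forced to False.
For the remaining variables, x5 = True, x7 = False works.
So x1=0, x2=1, x3=1, x4=0, x5=1, x6=0, x7=0 is a satisfying assignment.

SATISFIABLE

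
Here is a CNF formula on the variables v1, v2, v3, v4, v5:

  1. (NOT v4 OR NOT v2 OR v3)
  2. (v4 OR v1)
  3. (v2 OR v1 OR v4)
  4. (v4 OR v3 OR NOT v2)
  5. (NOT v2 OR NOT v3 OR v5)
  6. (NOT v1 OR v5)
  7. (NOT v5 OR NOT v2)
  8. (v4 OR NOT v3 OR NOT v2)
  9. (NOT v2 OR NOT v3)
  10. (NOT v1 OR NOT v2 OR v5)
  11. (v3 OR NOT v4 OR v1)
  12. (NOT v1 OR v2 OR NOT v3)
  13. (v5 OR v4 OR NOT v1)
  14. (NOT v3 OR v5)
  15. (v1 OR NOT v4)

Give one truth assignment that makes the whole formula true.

Set v1 = True and propagate.
  then v5 is forced to True.
  then v2 is forced to False.
  then v3 is forced to False.
v4 is now unconstrained; take v4 = True.

v1=True  v2=False  v3=False  v4=True  v5=True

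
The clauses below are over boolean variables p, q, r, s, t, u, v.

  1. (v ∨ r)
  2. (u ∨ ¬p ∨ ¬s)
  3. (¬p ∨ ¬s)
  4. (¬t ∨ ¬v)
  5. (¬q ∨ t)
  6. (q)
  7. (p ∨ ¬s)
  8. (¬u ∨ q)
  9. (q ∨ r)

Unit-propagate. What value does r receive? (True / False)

(q) is a unit clause: q = True.
From (t ∨ ¬q) and q = True: t = True.
(¬t ∨ ¬v): since t = True, the clause reduces to (¬v). v = False.
In (r ∨ v), v is now false; r must hold, so r = True.

True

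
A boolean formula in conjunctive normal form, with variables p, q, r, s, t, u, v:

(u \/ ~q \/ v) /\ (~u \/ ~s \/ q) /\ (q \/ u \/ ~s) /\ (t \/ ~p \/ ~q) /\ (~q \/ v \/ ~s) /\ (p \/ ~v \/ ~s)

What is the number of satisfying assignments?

54

Case analysis on q and s:
  q=1, s=1: remaining (p,r,t,u,v) ∈ {(1,0,1,0,1); (1,0,1,1,1); (1,1,1,0,1); (1,1,1,1,1)} — 4.
  q=1, s=0: r free; 9 ways for (p,t,u,v) × 2^1 = 18.
  q=0, s=1: a clause becomes empty — 0.
  q=0, s=0: p, r, t, u, v free → 2^5 = 32.
Total: 4 + 18 + 0 + 32 = 54.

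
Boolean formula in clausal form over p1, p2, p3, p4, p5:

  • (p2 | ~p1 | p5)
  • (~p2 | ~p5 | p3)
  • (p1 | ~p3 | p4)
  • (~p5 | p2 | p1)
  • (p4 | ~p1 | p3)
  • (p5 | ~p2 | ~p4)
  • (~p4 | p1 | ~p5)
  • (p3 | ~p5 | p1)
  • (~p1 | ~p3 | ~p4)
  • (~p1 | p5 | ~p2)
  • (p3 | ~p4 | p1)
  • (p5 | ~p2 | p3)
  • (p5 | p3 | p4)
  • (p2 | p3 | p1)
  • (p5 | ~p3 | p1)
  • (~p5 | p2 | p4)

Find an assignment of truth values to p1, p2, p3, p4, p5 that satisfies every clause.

p1 = True  p2 = True  p3 = True  p4 = False  p5 = True

Check each clause:
  1. (p2 | p5 | ~p1) — p2 is true.
  2. (~p2 | ~p5 | p3) — p3 is true.
  3. (p1 | ~p3 | p4) — p1 is true.
  4. (p2 | ~p5 | p1) — p1 is true.
  5. (~p1 | p3 | p4) — p3 is true.
  6. (~p4 | p5 | ~p2) — ~p4 is true.
  7. (~p4 | p1 | ~p5) — p1 is true.
  8. (p3 | p1 | ~p5) — p1 is true.
  9. (~p4 | ~p1 | ~p3) — ~p4 is true.
  10. (p5 | ~p2 | ~p1) — p5 is true.
  11. (~p4 | p3 | p1) — p1 is true.
  12. (p3 | p5 | ~p2) — p3 is true.
  13. (p5 | p3 | p4) — p3 is true.
  14. (p2 | p1 | p3) — p1 is true.
  15. (p5 | ~p3 | p1) — p1 is true.
  16. (p4 | ~p5 | p2) — p2 is true.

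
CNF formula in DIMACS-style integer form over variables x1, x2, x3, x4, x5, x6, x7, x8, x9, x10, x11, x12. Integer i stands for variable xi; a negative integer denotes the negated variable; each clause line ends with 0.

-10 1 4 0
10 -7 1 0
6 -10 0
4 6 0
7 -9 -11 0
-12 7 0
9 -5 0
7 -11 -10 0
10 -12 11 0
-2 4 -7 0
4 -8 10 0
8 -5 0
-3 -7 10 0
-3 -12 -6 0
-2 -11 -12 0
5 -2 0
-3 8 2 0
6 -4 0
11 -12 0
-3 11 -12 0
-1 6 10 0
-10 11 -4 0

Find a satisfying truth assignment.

Pure literal: x3 appears only negated; assign x3 = False.
x12 occurs only negated in the remaining clauses — set x12 = False.
Try x1 = True.
Set x2 = False and propagate.
The remaining clauses are satisfied by x4 = False, x5 = False, x6 = True, x7 = True, x8 = True, x9 = False, x10 = True, x11 = False.
Every clause has at least one true literal under this assignment.
Check each clause:
  1. (NOT x10 OR x1 OR x4) — x1 is true.
  2. (x1 OR x10 OR NOT x7) — x1 is true.
  3. (NOT x10 OR x6) — x6 is true.
  4. (x6 OR x4) — x6 is true.
  5. (NOT x9 OR x7 OR NOT x11) — NOT x9 is true.
  6. (x7 OR NOT x12) — NOT x12 is true.
  7. (NOT x5 OR x9) — NOT x5 is true.
  8. (x7 OR NOT x11 OR NOT x10) — NOT x11 is true.
  9. (x11 OR NOT x12 OR x10) — x10 is true.
  10. (x4 OR NOT x7 OR NOT x2) — NOT x2 is true.
  11. (x10 OR NOT x8 OR x4) — x10 is true.
  12. (NOT x5 OR x8) — x8 is true.
  13. (x10 OR NOT x7 OR NOT x3) — x10 is true.
  14. (NOT x12 OR NOT x3 OR NOT x6) — NOT x12 is true.
  15. (NOT x12 OR NOT x11 OR NOT x2) — NOT x12 is true.
  16. (x5 OR NOT x2) — NOT x2 is true.
  17. (NOT x3 OR x2 OR x8) — x8 is true.
  18. (x6 OR NOT x4) — NOT x4 is true.
  19. (x11 OR NOT x12) — NOT x12 is true.
  20. (NOT x3 OR x11 OR NOT x12) — NOT x12 is true.
  21. (NOT x1 OR x6 OR x10) — x10 is true.
  22. (x11 OR NOT x4 OR NOT x10) — NOT x4 is true.

x1=T, x2=F, x3=F, x4=F, x5=F, x6=T, x7=T, x8=T, x9=F, x10=T, x11=F, x12=F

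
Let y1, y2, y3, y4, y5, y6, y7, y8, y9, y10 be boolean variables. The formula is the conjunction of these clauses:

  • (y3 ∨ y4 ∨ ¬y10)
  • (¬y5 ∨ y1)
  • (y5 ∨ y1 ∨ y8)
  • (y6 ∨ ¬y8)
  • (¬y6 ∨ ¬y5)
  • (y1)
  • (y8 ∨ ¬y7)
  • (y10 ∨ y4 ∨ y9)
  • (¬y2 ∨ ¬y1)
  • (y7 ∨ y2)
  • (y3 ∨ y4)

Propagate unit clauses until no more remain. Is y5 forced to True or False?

Unit clause (y1) sets y1 = True.
From (¬y2 ∨ ¬y1) and y1 = True: y2 = False.
In (y2 ∨ y7), y2 is now false; y7 must hold, so y7 = True.
In (y8 ∨ ¬y7), ¬y7 is now false; y8 must hold, so y8 = True.
In (¬y8 ∨ y6), ¬y8 is now false; y6 must hold, so y6 = True.
In (¬y5 ∨ ¬y6), ¬y6 is now false; ¬y5 must hold, so y5 = False.

False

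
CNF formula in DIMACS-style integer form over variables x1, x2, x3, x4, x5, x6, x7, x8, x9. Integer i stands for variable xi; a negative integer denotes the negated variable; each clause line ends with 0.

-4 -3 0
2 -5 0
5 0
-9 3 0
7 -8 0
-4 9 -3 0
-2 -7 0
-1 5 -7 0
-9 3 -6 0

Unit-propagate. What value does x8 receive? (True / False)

(x5) stands alone — x5 = True.
(x2 || !x5) with x5 = True leaves only x2, so x2 = True.
(!x7 || !x2): since x2 = True, the clause reduces to (!x7). x7 = False.
In (!x8 || x7), x7 is now false; !x8 must hold, so x8 = False.

False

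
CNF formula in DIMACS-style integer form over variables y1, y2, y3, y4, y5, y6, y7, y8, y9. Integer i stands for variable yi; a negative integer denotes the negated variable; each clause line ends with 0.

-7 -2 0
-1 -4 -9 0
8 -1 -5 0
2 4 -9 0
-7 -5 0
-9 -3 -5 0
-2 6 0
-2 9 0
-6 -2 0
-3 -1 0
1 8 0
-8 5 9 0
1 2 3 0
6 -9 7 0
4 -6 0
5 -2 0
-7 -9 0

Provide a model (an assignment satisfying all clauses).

y1=0, y2=0, y3=1, y4=1, y5=0, y6=1, y7=0, y8=1, y9=1

Try y1 = False.
  then y8 is forced to True.
The remaining clauses are satisfied by y2 = False, y3 = True, y4 = True, y5 = False, y6 = True, y7 = False, y9 = True.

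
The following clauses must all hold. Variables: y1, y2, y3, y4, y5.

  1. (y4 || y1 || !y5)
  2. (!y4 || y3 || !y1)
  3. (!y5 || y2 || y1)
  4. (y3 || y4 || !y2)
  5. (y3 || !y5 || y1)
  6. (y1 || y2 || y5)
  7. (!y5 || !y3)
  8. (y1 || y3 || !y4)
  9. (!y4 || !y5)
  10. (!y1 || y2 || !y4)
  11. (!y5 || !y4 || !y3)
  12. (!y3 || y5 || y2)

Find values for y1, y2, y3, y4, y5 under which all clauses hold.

y1=T, y2=T, y3=T, y4=F, y5=F

Check each clause:
  1. (y4 || !y5 || y1) — y1 is true.
  2. (y3 || !y1 || !y4) — y3 is true.
  3. (y1 || y2 || !y5) — y1 is true.
  4. (y3 || y4 || !y2) — y3 is true.
  5. (y1 || !y5 || y3) — y3 is true.
  6. (y2 || y1 || y5) — y1 is true.
  7. (!y3 || !y5) — !y5 is true.
  8. (!y4 || y1 || y3) — y1 is true.
  9. (!y5 || !y4) — !y5 is true.
  10. (!y1 || y2 || !y4) — y2 is true.
  11. (!y4 || !y5 || !y3) — !y5 is true.
  12. (y5 || !y3 || y2) — y2 is true.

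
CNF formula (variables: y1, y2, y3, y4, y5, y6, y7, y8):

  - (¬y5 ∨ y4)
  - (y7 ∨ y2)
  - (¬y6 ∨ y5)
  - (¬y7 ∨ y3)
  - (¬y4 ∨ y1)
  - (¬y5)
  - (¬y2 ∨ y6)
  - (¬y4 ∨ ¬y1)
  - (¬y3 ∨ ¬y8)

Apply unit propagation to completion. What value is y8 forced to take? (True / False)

False

(¬y5) is a unit clause: y5 = False.
(y5 ∨ ¬y6): since y5 = False, the clause reduces to (¬y6). y6 = False.
In (y6 ∨ ¬y2), y6 is now false; ¬y2 must hold, so y2 = False.
From (y7 ∨ y2) and y2 = False: y7 = True.
In (¬y7 ∨ y3), ¬y7 is now false; y3 must hold, so y3 = True.
In (¬y3 ∨ ¬y8), ¬y3 is now false; ¬y8 must hold, so y8 = False.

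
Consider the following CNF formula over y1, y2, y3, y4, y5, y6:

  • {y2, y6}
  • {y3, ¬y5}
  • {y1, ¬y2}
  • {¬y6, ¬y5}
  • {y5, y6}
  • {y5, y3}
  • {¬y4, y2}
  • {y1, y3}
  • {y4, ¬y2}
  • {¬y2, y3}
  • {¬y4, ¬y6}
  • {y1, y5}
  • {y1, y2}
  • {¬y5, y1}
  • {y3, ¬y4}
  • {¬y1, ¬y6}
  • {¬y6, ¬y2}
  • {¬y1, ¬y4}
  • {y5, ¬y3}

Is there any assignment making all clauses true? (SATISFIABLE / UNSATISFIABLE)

UNSATISFIABLE

y1 = True:
  propagation gives y6=False, y2=True, y5=True, y3=True; an empty clause results — contradiction.
y1 = False:
  propagation gives y2=False; an empty clause results — contradiction.
Every branch closes, so no satisfying assignment exists.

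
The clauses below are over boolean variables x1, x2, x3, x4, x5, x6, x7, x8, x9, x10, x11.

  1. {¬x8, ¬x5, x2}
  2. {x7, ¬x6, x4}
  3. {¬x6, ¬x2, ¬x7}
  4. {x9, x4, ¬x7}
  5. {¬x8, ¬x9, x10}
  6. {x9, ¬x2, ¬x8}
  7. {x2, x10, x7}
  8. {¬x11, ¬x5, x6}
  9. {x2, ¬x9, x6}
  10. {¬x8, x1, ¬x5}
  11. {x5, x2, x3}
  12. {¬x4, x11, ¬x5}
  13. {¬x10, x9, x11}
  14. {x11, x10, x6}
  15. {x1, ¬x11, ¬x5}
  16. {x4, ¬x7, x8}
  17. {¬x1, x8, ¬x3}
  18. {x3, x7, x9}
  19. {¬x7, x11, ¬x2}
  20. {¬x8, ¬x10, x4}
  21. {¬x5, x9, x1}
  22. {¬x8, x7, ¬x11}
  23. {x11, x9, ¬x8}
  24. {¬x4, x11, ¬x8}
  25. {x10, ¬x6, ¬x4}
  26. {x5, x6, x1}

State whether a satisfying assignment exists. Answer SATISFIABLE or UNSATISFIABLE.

SATISFIABLE

Try x1 = True.
Branch on x2: take x2 = True.
For the remaining variables, x3 = False, x4 = True, x5 = True, x6 = True, x7 = False, x8 = False, x9 = True, x10 = True, x11 = True works.
Every clause has at least one true literal under this assignment.
So x1=T, x2=T, x3=F, x4=T, x5=T, x6=T, x7=F, x8=F, x9=T, x10=T, x11=T is a satisfying assignment.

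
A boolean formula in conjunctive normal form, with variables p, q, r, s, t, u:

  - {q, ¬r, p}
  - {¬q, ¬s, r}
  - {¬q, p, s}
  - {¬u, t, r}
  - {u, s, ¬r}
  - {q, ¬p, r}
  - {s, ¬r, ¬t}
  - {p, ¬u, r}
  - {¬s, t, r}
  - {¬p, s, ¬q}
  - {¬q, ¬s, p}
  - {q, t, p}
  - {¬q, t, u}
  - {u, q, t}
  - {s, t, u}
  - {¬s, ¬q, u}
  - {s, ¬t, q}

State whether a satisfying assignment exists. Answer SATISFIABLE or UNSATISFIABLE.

SATISFIABLE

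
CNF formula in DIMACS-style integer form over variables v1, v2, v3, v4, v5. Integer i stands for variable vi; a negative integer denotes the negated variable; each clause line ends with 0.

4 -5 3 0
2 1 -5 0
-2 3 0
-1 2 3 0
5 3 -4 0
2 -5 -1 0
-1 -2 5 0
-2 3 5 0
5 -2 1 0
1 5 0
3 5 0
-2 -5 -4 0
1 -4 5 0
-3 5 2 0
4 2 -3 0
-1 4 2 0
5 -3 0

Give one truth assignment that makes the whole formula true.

Set v1 = False and propagate.
  then v5 is forced to True.
  then v2 is forced to True.
  then v3 is forced to True.
  then v4 is forced to False.
Check each clause:
  1. {v4, v3, ¬v5} — v3 is true.
  2. {v1, ¬v5, v2} — v2 is true.
  3. {v3, ¬v2} — v3 is true.
  4. {¬v1, v3, v2} — v2 is true.
  5. {v5, v3, ¬v4} — v3 is true.
  6. {v2, ¬v1, ¬v5} — v2 is true.
  7. {¬v1, v5, ¬v2} — v5 is true.
  8. {v3, ¬v2, v5} — v3 is true.
  9. {v1, v5, ¬v2} — v5 is true.
  10. {v5, v1} — v5 is true.
  11. {v5, v3} — v3 is true.
  12. {¬v5, ¬v2, ¬v4} — ¬v4 is true.
  13. {v1, ¬v4, v5} — ¬v4 is true.
  14. {v5, v2, ¬v3} — v2 is true.
  15. {v4, ¬v3, v2} — v2 is true.
  16. {v4, v2, ¬v1} — v2 is true.
  17. {¬v3, v5} — v5 is true.

v1=0, v2=1, v3=1, v4=0, v5=1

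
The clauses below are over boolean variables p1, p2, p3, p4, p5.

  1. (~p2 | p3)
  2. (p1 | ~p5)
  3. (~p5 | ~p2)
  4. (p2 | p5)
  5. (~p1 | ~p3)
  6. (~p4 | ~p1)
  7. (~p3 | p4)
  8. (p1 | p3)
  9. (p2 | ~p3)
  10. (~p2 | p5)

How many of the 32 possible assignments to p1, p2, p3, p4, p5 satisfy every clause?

Satisfying assignments:
  p1=T p2=F p3=F p4=F p5=T
That's 1 in total.

1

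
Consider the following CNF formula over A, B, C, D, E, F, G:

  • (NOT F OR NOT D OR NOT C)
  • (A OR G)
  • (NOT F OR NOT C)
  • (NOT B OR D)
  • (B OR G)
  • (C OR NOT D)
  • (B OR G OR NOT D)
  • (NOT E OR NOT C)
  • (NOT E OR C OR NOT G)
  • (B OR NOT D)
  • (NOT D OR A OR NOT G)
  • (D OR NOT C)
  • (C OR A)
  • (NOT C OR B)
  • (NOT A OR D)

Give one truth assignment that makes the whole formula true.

E occurs only negated in the remaining clauses — set E = False.
F occurs only negated in the remaining clauses — set F = False.
Branch on A: take A = True.
  then D is forced to True.
  then C is forced to True.
  then B is forced to True.
G is now unconstrained; take G = True.
Every clause has at least one true literal under this assignment.

A = 1  B = 1  C = 1  D = 1  E = 0  F = 0  G = 1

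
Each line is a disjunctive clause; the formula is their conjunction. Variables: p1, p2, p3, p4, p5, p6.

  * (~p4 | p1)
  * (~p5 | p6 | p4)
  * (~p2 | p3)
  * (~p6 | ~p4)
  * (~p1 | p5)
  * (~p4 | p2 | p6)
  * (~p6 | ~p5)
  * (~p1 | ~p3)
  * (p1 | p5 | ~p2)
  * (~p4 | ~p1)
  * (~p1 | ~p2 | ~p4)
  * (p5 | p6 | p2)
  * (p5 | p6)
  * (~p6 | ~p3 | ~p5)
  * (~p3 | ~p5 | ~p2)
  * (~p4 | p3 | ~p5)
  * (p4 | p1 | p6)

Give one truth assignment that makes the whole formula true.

p1=F, p2=F, p3=F, p4=F, p5=F, p6=T

Check each clause:
  1. (~p4 | p1) — ~p4 is true.
  2. (p6 | p4 | ~p5) — ~p5 is true.
  3. (p3 | ~p2) — ~p2 is true.
  4. (~p6 | ~p4) — ~p4 is true.
  5. (p5 | ~p1) — ~p1 is true.
  6. (p2 | ~p4 | p6) — ~p4 is true.
  7. (~p6 | ~p5) — ~p5 is true.
  8. (~p1 | ~p3) — ~p3 is true.
  9. (p5 | p1 | ~p2) — ~p2 is true.
  10. (~p4 | ~p1) — ~p4 is true.
  11. (~p4 | ~p2 | ~p1) — ~p4 is true.
  12. (p2 | p5 | p6) — p6 is true.
  13. (p6 | p5) — p6 is true.
  14. (~p6 | ~p3 | ~p5) — ~p5 is true.
  15. (~p3 | ~p2 | ~p5) — ~p5 is true.
  16. (p3 | ~p5 | ~p4) — ~p5 is true.
  17. (p6 | p4 | p1) — p6 is true.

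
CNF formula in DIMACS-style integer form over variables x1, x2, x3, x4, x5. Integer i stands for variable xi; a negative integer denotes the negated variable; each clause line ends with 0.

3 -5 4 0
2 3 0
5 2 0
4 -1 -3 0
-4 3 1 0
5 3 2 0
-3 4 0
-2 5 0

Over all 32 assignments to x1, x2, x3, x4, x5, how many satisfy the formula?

5

Satisfying assignments:
  x1=F x2=F x3=T x4=T x5=T
  x1=F x2=T x3=T x4=T x5=T
  x1=T x2=F x3=T x4=T x5=T
  x1=T x2=T x3=F x4=T x5=T
  x1=T x2=T x3=T x4=T x5=T
Count: 5.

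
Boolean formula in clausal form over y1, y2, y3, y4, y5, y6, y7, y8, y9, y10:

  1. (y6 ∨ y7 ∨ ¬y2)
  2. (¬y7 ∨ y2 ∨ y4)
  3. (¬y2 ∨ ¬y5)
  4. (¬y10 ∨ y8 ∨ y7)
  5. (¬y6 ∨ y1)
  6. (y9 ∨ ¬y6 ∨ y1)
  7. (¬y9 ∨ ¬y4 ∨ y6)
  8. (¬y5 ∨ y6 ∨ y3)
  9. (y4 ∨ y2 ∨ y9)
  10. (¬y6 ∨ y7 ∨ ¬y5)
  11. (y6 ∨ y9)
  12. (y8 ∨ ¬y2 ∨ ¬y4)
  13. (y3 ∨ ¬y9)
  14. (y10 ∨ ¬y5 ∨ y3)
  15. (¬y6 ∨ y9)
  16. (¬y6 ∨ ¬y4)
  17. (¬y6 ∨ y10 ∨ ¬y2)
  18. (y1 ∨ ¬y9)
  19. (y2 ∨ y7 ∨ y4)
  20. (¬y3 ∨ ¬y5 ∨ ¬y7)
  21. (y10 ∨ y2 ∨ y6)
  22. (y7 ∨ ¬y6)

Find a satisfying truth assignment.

y1=True, y2=True, y3=True, y4=False, y5=False, y6=True, y7=True, y8=True, y9=True, y10=True

Check each clause:
  1. (¬y2 ∨ y7 ∨ y6) — y6 is true.
  2. (y2 ∨ y4 ∨ ¬y7) — y2 is true.
  3. (¬y5 ∨ ¬y2) — ¬y5 is true.
  4. (y8 ∨ y7 ∨ ¬y10) — y8 is true.
  5. (y1 ∨ ¬y6) — y1 is true.
  6. (¬y6 ∨ y1 ∨ y9) — y9 is true.
  7. (y6 ∨ ¬y4 ∨ ¬y9) — ¬y4 is true.
  8. (y6 ∨ y3 ∨ ¬y5) — y3 is true.
  9. (y9 ∨ y4 ∨ y2) — y9 is true.
  10. (¬y6 ∨ y7 ∨ ¬y5) — ¬y5 is true.
  11. (y6 ∨ y9) — y9 is true.
  12. (¬y2 ∨ y8 ∨ ¬y4) — y8 is true.
  13. (y3 ∨ ¬y9) — y3 is true.
  14. (y10 ∨ y3 ∨ ¬y5) — y3 is true.
  15. (y9 ∨ ¬y6) — y9 is true.
  16. (¬y6 ∨ ¬y4) — ¬y4 is true.
  17. (¬y2 ∨ y10 ∨ ¬y6) — y10 is true.
  18. (¬y9 ∨ y1) — y1 is true.
  19. (y4 ∨ y7 ∨ y2) — y2 is true.
  20. (¬y3 ∨ ¬y7 ∨ ¬y5) — ¬y5 is true.
  21. (y2 ∨ y10 ∨ y6) — y2 is true.
  22. (y7 ∨ ¬y6) — y7 is true.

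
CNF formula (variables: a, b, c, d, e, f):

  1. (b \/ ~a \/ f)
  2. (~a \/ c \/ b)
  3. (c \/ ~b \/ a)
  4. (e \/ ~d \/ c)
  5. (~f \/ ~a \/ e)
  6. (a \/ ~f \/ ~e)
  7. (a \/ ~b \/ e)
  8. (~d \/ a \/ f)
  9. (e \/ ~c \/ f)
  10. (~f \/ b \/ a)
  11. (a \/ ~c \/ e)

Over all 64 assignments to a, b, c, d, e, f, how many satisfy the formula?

Case analysis on a and e:
  a=T, e=T: d free; 5 ways for (b,c,f) × 2^1 = 10.
  a=T, e=F: remaining (b,c,d,f) ∈ {(T,F,F,F)} — 1.
  a=F, e=T: remaining (b,c,d,f) ∈ {(F,F,F,F); (F,T,F,F); (T,T,F,F)} — 3.
  a=F, e=F: remaining (b,c,d,f) ∈ {(F,F,F,F)} — 1.
Total: 10 + 1 + 3 + 1 = 15.

15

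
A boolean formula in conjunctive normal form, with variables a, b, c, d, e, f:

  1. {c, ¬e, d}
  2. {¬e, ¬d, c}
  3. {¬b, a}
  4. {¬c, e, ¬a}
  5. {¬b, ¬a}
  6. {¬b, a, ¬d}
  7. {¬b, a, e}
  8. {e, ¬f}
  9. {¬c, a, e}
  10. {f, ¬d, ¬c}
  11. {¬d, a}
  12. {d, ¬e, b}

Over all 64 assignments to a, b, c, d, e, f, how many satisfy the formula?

The models are:
  a=F b=F c=F d=F e=F f=F
  a=T b=F c=F d=F e=F f=F
  a=T b=F c=F d=T e=F f=F
  a=T b=F c=T d=T e=T f=T
Count: 4.

4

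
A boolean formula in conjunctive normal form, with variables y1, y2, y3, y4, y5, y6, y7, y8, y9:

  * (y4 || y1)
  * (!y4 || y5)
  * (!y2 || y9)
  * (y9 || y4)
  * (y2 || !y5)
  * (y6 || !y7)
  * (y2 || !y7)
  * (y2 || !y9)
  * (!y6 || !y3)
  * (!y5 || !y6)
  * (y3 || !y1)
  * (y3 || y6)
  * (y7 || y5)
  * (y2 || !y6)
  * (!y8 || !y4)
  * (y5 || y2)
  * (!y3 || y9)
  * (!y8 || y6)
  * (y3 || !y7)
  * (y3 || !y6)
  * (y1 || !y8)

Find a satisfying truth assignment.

y1 = T, y2 = T, y3 = T, y4 = T, y5 = T, y6 = F, y7 = F, y8 = F, y9 = T

Pure literal: y8 appears only negated; assign y8 = False.
Branch on y1: take y1 = True.
  then y3 is forced to True.
  then y6 is forced to False.
  then y7 is forced to False.
  then y5 is forced to True.
  then y2 is forced to True.
  then y9 is forced to True.
y4 is now unconstrained; take y4 = True.
Every clause has at least one true literal under this assignment.
Check each clause:
  1. (y1 || y4) — y1 is true.
  2. (y5 || !y4) — y5 is true.
  3. (!y2 || y9) — y9 is true.
  4. (y9 || y4) — y9 is true.
  5. (y2 || !y5) — y2 is true.
  6. (y6 || !y7) — !y7 is true.
  7. (y2 || !y7) — !y7 is true.
  8. (!y9 || y2) — y2 is true.
  9. (!y6 || !y3) — !y6 is true.
  10. (!y5 || !y6) — !y6 is true.
  11. (y3 || !y1) — y3 is true.
  12. (y6 || y3) — y3 is true.
  13. (y5 || y7) — y5 is true.
  14. (!y6 || y2) — y2 is true.
  15. (!y8 || !y4) — !y8 is true.
  16. (y2 || y5) — y2 is true.
  17. (!y3 || y9) — y9 is true.
  18. (!y8 || y6) — !y8 is true.
  19. (!y7 || y3) — !y7 is true.
  20. (y3 || !y6) — !y6 is true.
  21. (y1 || !y8) — !y8 is true.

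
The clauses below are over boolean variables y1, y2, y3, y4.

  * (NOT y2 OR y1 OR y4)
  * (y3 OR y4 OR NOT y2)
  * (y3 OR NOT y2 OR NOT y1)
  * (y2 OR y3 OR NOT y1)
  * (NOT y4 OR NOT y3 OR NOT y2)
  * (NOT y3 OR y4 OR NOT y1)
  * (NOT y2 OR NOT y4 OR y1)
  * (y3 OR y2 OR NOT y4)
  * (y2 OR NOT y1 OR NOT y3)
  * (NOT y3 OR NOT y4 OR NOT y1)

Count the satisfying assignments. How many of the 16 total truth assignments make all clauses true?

3

The models are:
  y1=F y2=F y3=F y4=F
  y1=F y2=F y3=T y4=F
  y1=F y2=F y3=T y4=T
That's 3 in total.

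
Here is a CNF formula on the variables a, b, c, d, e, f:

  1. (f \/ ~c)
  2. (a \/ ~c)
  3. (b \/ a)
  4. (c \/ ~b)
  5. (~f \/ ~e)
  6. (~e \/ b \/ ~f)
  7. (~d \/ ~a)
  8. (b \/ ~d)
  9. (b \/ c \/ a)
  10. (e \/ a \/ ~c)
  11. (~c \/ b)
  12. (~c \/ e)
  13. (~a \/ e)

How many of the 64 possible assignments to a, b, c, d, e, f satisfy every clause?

1

The models are:
  a=T b=F c=F d=F e=T f=F
That's 1 in total.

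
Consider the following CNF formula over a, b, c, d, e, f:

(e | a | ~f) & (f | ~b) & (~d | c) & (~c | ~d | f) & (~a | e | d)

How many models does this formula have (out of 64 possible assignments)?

Case analysis on d and f:
  d=T, f=T: b free; 3 ways for (a,c,e) × 2^1 = 6.
  d=T, f=F: a clause becomes empty — 0.
  d=F, f=T: forces e=T; a, b, c free → 2^3 = 8.
  d=F, f=F: c free; 3 ways for (a,b,e) × 2^1 = 6.
Total: 6 + 0 + 8 + 6 = 20.

20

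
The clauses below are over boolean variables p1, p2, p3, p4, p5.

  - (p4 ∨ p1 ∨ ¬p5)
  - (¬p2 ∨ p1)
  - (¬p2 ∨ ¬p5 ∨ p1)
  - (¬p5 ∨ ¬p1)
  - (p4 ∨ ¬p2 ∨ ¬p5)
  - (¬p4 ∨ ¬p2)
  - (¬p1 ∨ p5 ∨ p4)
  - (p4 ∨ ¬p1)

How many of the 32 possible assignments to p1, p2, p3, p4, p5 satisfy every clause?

Satisfying assignments:
  p1=F p2=F p3=F p4=F p5=F
  p1=F p2=F p3=F p4=T p5=F
  p1=F p2=F p3=F p4=T p5=T
  p1=F p2=F p3=T p4=F p5=F
  p1=F p2=F p3=T p4=T p5=F
  p1=F p2=F p3=T p4=T p5=T
  p1=T p2=F p3=F p4=T p5=F
  p1=T p2=F p3=T p4=T p5=F
That's 8 in total.

8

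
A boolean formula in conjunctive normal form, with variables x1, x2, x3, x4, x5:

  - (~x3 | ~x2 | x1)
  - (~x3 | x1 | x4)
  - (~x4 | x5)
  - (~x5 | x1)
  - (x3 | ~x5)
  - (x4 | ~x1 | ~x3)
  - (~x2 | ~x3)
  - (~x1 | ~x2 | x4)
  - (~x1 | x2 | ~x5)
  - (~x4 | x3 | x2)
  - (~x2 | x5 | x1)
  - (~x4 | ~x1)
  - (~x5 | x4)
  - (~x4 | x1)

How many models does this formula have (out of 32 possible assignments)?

2

Satisfying assignments:
  x1=0 x2=0 x3=0 x4=0 x5=0
  x1=1 x2=0 x3=0 x4=0 x5=0
That's 2 in total.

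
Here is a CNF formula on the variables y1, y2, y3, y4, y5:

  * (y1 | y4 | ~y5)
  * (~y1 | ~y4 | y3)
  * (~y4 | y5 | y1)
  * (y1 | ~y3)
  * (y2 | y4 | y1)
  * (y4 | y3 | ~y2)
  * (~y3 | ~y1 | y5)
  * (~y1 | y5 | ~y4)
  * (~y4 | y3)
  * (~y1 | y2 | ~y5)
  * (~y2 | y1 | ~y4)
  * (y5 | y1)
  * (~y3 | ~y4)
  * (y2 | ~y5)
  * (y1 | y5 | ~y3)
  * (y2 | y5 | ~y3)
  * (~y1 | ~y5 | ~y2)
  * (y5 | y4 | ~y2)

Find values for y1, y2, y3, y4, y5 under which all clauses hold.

y1=T, y2=F, y3=F, y4=F, y5=F

Check each clause:
  1. (~y5 | y1 | y4) — y1 is true.
  2. (y3 | ~y4 | ~y1) — ~y4 is true.
  3. (y5 | y1 | ~y4) — y1 is true.
  4. (y1 | ~y3) — y1 is true.
  5. (y2 | y4 | y1) — y1 is true.
  6. (~y2 | y3 | y4) — ~y2 is true.
  7. (~y1 | y5 | ~y3) — ~y3 is true.
  8. (y5 | ~y1 | ~y4) — ~y4 is true.
  9. (~y4 | y3) — ~y4 is true.
  10. (~y1 | y2 | ~y5) — ~y5 is true.
  11. (y1 | ~y2 | ~y4) — y1 is true.
  12. (y1 | y5) — y1 is true.
  13. (~y3 | ~y4) — ~y4 is true.
  14. (y2 | ~y5) — ~y5 is true.
  15. (y5 | ~y3 | y1) — y1 is true.
  16. (y2 | y5 | ~y3) — ~y3 is true.
  17. (~y1 | ~y5 | ~y2) — ~y5 is true.
  18. (y5 | ~y2 | y4) — ~y2 is true.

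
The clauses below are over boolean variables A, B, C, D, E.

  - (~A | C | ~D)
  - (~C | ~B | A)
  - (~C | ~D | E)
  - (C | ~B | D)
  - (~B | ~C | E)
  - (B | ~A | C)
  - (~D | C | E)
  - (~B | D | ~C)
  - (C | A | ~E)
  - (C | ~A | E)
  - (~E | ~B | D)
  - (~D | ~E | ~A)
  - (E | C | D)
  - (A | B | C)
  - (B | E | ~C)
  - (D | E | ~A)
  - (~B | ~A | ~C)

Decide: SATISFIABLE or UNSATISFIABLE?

Branch on A: take A = True.
Branch on B: take B = False.
  then C is forced to True.
  then E is forced to True.
  then D is forced to False.
Every clause has at least one true literal under this assignment.
So A=True, B=False, C=True, D=False, E=True is a satisfying assignment.

SATISFIABLE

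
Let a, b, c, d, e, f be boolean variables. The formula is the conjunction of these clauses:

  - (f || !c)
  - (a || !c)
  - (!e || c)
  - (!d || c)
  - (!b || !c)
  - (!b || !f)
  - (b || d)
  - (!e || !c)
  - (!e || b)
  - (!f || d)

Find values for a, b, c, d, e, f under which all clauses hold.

a = T  b = T  c = F  d = F  e = F  f = F

Check each clause:
  1. (!c || f) — !c is true.
  2. (!c || a) — a is true.
  3. (c || !e) — !e is true.
  4. (c || !d) — !d is true.
  5. (!b || !c) — !c is true.
  6. (!f || !b) — !f is true.
  7. (d || b) — b is true.
  8. (!e || !c) — !e is true.
  9. (!e || b) — b is true.
  10. (d || !f) — !f is true.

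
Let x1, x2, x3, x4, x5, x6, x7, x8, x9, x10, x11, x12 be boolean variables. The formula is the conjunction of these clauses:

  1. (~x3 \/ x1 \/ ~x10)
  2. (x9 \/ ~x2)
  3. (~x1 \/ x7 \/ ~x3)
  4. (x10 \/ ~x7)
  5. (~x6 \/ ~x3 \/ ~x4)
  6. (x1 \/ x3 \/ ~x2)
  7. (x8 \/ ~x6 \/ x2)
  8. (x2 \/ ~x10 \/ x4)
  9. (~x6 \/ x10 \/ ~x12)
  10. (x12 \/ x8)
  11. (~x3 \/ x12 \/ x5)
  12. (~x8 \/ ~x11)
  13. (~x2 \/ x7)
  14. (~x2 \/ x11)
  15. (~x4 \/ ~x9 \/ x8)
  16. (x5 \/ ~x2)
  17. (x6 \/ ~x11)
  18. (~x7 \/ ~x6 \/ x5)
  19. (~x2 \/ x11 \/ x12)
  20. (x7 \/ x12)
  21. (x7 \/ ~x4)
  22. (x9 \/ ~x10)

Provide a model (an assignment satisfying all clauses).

x1 = False, x2 = False, x3 = False, x4 = True, x5 = True, x6 = False, x7 = True, x8 = True, x9 = True, x10 = True, x11 = False, x12 = True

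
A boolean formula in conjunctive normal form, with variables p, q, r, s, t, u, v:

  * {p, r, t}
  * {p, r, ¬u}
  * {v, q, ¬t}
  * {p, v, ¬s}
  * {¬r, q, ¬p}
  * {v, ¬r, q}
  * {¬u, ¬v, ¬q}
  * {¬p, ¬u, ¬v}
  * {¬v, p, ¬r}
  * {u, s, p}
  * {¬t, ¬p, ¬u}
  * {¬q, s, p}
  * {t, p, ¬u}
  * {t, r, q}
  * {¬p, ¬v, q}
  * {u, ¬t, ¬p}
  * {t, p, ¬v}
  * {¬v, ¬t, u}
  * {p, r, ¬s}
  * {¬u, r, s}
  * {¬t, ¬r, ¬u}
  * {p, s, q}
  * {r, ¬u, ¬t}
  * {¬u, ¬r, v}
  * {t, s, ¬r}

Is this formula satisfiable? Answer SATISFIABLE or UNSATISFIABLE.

Try p = True.
The remaining clauses are satisfied by q = True, r = False, s = True, t = False, u = False, v = True.
Every clause has at least one true literal under this assignment.
So p=T, q=T, r=F, s=T, t=F, u=F, v=T is a satisfying assignment.

SATISFIABLE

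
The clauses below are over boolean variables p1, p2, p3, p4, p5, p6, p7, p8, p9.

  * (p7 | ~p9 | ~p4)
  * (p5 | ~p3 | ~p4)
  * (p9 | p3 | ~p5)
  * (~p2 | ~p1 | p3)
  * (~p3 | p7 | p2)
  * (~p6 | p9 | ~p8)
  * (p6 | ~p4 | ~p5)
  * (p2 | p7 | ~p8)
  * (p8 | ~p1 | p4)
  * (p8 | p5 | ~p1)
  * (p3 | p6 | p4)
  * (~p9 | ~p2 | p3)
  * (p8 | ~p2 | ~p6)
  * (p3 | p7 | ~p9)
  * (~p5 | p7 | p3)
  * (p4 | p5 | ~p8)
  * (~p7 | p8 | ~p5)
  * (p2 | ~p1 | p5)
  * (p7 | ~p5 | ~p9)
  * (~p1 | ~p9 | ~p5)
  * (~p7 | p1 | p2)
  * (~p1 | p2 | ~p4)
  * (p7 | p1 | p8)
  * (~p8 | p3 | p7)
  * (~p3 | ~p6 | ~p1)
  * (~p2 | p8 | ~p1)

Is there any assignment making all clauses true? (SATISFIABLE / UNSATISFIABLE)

SATISFIABLE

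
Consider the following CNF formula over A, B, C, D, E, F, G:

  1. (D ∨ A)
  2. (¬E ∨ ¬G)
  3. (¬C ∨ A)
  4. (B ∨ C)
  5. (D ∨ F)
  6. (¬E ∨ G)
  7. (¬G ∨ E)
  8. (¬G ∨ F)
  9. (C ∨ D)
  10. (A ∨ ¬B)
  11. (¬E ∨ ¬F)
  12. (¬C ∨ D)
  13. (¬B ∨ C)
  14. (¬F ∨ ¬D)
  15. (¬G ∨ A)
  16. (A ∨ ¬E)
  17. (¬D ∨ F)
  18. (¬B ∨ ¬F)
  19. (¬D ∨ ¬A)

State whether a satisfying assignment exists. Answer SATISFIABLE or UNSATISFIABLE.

UNSATISFIABLE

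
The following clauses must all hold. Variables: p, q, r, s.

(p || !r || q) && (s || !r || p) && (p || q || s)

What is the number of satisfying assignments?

12

Split on p, then q.
  p=T, q=T: remaining (r,s) ∈ {(F,F); (F,T); (T,F); (T,T)} — 4.
  p=T, q=F: remaining (r,s) ∈ {(F,F); (F,T); (T,F); (T,T)} — 4.
  p=F, q=T: remaining (r,s) ∈ {(F,F); (F,T); (T,T)} — 3.
  p=F, q=F: remaining (r,s) ∈ {(F,T)} — 1.
Total: 4 + 4 + 3 + 1 = 12.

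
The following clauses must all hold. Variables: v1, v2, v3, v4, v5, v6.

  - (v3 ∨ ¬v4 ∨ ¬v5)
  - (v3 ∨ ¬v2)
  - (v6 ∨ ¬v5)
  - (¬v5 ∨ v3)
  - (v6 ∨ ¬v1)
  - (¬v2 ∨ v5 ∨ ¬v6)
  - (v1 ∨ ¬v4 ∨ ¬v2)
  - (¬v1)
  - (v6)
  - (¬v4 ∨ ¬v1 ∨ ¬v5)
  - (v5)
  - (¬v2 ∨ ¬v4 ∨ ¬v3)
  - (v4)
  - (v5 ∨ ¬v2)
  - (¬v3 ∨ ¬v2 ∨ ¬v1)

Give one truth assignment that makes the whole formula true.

(¬v1) is a unit clause, so v1 = False.
Unit propagation: (v6) forces v6 = True.
The clause (v5) is unit: v5 must be True.
(v3) is a unit clause, so v3 = True.
(v4) is a unit clause, so v4 = True.
(¬v2) is a unit clause, so v2 = False.
Check each clause:
  1. (¬v4 ∨ v3 ∨ ¬v5) — v3 is true.
  2. (¬v2 ∨ v3) — v3 is true.
  3. (v6 ∨ ¬v5) — v6 is true.
  4. (¬v5 ∨ v3) — v3 is true.
  5. (¬v1 ∨ v6) — v6 is true.
  6. (v5 ∨ ¬v2 ∨ ¬v6) — v5 is true.
  7. (¬v2 ∨ ¬v4 ∨ v1) — ¬v2 is true.
  8. (¬v1) — ¬v1 is true.
  9. (v6) — v6 is true.
  10. (¬v5 ∨ ¬v4 ∨ ¬v1) — ¬v1 is true.
  11. (v5) — v5 is true.
  12. (¬v4 ∨ ¬v2 ∨ ¬v3) — ¬v2 is true.
  13. (v4) — v4 is true.
  14. (v5 ∨ ¬v2) — v5 is true.
  15. (¬v2 ∨ ¬v1 ∨ ¬v3) — ¬v2 is true.

v1=F  v2=F  v3=T  v4=T  v5=T  v6=T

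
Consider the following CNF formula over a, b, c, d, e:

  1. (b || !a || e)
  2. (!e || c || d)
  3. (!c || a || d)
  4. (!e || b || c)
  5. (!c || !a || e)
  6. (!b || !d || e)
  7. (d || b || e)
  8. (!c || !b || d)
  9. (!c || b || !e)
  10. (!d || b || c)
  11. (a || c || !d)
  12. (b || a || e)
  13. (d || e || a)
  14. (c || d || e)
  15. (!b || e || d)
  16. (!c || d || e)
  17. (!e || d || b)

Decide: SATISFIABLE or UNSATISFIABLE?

Try a = True.
The remaining clauses are satisfied by b = True, c = False, d = True, e = True.
Every clause has at least one true literal under this assignment.
So a = 1, b = 1, c = 0, d = 1, e = 1 is a satisfying assignment.

SATISFIABLE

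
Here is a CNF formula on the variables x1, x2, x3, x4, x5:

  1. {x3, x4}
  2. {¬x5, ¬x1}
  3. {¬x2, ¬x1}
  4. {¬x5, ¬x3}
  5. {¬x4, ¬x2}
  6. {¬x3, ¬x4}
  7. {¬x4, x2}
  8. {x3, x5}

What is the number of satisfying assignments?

The models are:
  x1=F x2=F x3=T x4=F x5=F
  x1=F x2=T x3=T x4=F x5=F
  x1=T x2=F x3=T x4=F x5=F
Count: 3.

3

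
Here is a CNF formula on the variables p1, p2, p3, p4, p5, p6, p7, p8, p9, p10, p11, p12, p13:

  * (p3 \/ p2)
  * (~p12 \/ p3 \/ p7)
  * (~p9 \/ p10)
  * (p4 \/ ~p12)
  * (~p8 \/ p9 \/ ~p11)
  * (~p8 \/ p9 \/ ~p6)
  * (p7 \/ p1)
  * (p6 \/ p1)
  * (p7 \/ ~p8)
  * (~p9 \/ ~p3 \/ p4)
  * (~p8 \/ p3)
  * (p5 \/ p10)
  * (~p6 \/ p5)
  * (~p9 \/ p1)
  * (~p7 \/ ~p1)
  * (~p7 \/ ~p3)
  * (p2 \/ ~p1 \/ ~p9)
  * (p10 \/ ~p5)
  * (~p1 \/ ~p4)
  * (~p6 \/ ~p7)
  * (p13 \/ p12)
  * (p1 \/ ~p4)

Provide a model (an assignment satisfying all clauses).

p1=True  p2=True  p3=True  p4=False  p5=False  p6=False  p7=False  p8=False  p9=False  p10=True  p11=True  p12=False  p13=True

Check each clause:
  1. (p3 \/ p2) — p2 is true.
  2. (p3 \/ ~p12 \/ p7) — p3 is true.
  3. (~p9 \/ p10) — p10 is true.
  4. (p4 \/ ~p12) — ~p12 is true.
  5. (~p8 \/ ~p11 \/ p9) — ~p8 is true.
  6. (p9 \/ ~p8 \/ ~p6) — ~p8 is true.
  7. (p1 \/ p7) — p1 is true.
  8. (p1 \/ p6) — p1 is true.
  9. (~p8 \/ p7) — ~p8 is true.
  10. (p4 \/ ~p9 \/ ~p3) — ~p9 is true.
  11. (~p8 \/ p3) — ~p8 is true.
  12. (p5 \/ p10) — p10 is true.
  13. (p5 \/ ~p6) — ~p6 is true.
  14. (~p9 \/ p1) — p1 is true.
  15. (~p7 \/ ~p1) — ~p7 is true.
  16. (~p3 \/ ~p7) — ~p7 is true.
  17. (p2 \/ ~p9 \/ ~p1) — p2 is true.
  18. (p10 \/ ~p5) — p10 is true.
  19. (~p1 \/ ~p4) — ~p4 is true.
  20. (~p7 \/ ~p6) — ~p7 is true.
  21. (p13 \/ p12) — p13 is true.
  22. (~p4 \/ p1) — p1 is true.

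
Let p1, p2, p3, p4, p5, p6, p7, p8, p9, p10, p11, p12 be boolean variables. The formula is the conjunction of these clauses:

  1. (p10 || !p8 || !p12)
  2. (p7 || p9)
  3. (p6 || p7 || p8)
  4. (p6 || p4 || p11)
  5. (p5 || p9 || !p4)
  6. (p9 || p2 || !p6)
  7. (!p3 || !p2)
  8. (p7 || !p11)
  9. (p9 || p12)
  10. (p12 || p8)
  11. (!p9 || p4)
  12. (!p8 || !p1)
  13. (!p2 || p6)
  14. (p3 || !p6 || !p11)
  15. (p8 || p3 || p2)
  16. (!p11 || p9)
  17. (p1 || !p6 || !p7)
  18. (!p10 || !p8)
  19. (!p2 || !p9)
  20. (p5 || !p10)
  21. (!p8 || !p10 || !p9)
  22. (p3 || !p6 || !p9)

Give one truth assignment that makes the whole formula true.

p1 = 0, p2 = 0, p3 = 1, p4 = 1, p5 = 1, p6 = 0, p7 = 1, p8 = 0, p9 = 1, p10 = 0, p11 = 0, p12 = 1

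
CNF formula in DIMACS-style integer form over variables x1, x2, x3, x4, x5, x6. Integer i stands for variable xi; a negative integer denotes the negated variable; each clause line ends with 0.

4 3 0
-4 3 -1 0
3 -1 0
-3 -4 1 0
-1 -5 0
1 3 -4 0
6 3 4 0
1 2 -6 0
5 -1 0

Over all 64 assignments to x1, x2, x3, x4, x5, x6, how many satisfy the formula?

Satisfying assignments:
  x1=0 x2=0 x3=1 x4=0 x5=0 x6=0
  x1=0 x2=0 x3=1 x4=0 x5=1 x6=0
  x1=0 x2=1 x3=1 x4=0 x5=0 x6=0
  x1=0 x2=1 x3=1 x4=0 x5=0 x6=1
  x1=0 x2=1 x3=1 x4=0 x5=1 x6=0
  x1=0 x2=1 x3=1 x4=0 x5=1 x6=1
Count: 6.

6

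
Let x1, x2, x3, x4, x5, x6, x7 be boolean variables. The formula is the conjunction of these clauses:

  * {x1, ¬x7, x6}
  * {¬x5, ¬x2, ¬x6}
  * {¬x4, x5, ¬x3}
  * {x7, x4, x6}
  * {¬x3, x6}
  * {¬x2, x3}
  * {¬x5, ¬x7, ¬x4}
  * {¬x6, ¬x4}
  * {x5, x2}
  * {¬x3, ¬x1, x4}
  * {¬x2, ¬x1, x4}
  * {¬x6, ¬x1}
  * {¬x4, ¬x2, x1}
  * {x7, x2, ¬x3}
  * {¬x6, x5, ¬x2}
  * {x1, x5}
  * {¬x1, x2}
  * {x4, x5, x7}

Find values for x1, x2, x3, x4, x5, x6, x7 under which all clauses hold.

x1 = 0, x2 = 0, x3 = 1, x4 = 0, x5 = 1, x6 = 1, x7 = 1

Check each clause:
  1. {x6, ¬x7, x1} — x6 is true.
  2. {¬x6, ¬x5, ¬x2} — ¬x2 is true.
  3. {¬x4, ¬x3, x5} — x5 is true.
  4. {x6, x7, x4} — x6 is true.
  5. {x6, ¬x3} — x6 is true.
  6. {¬x2, x3} — x3 is true.
  7. {¬x7, ¬x4, ¬x5} — ¬x4 is true.
  8. {¬x6, ¬x4} — ¬x4 is true.
  9. {x2, x5} — x5 is true.
  10. {¬x1, ¬x3, x4} — ¬x1 is true.
  11. {¬x2, ¬x1, x4} — ¬x1 is true.
  12. {¬x1, ¬x6} — ¬x1 is true.
  13. {¬x2, ¬x4, x1} — ¬x4 is true.
  14. {x7, x2, ¬x3} — x7 is true.
  15. {x5, ¬x2, ¬x6} — x5 is true.
  16. {x1, x5} — x5 is true.
  17. {x2, ¬x1} — ¬x1 is true.
  18. {x4, x5, x7} — x5 is true.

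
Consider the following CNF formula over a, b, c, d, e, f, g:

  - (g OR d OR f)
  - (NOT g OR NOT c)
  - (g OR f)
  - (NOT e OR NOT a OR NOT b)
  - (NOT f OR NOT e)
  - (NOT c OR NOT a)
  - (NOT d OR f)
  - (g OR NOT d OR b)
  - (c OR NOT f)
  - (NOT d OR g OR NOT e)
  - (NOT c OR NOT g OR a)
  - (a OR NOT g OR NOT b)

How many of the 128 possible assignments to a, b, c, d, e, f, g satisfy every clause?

8

Split on g, then f.
  g=1, f=1: a clause becomes empty — 0.
  g=1, f=0: 5 of the 32 assignments to (a,b,c,d,e) work.
  g=0, f=1: remaining (a,b,c,d,e) ∈ {(0,0,1,0,0); (0,1,1,0,0); (0,1,1,1,0)} — 3.
  g=0, f=0: a clause becomes empty — 0.
Total: 0 + 5 + 3 + 0 = 8.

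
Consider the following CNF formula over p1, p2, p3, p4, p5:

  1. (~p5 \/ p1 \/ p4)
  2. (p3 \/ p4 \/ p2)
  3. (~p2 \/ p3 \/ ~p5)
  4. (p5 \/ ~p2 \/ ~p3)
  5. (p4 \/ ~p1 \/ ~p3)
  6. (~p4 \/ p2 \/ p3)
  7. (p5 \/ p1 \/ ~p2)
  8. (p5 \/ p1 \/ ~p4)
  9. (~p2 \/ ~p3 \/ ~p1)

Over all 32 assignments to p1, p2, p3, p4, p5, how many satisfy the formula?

7

Case analysis on p2 and p3:
  p2=T, p3=T: remaining (p1,p4,p5) ∈ {(F,T,T)} — 1.
  p2=T, p3=F: remaining (p1,p4,p5) ∈ {(T,F,F); (T,T,F)} — 2.
  p2=F, p3=T: remaining (p1,p4,p5) ∈ {(F,F,F); (F,T,T); (T,T,F); (T,T,T)} — 4.
  p2=F, p3=F: a clause becomes empty — 0.
Total: 1 + 2 + 4 + 0 = 7.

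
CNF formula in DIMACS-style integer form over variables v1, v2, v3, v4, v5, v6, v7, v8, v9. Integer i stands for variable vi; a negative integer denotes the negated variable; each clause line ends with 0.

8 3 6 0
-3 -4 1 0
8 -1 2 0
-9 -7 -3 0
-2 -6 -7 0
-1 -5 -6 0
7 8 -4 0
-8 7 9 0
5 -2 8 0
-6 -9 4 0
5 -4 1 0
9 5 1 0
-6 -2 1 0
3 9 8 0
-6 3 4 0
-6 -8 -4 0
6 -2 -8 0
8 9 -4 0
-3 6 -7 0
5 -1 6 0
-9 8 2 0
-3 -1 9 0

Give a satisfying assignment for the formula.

v1=F, v2=F, v3=T, v4=F, v5=T, v6=T, v7=T, v8=F, v9=F

Check each clause:
  1. {v6, v3, v8} — v3 is true.
  2. {v1, ¬v4, ¬v3} — ¬v4 is true.
  3. {v2, v8, ¬v1} — ¬v1 is true.
  4. {¬v7, ¬v3, ¬v9} — ¬v9 is true.
  5. {¬v2, ¬v6, ¬v7} — ¬v2 is true.
  6. {¬v6, ¬v5, ¬v1} — ¬v1 is true.
  7. {v8, ¬v4, v7} — ¬v4 is true.
  8. {v9, ¬v8, v7} — ¬v8 is true.
  9. {¬v2, v8, v5} — v5 is true.
  10. {¬v9, ¬v6, v4} — ¬v9 is true.
  11. {v5, ¬v4, v1} — ¬v4 is true.
  12. {v9, v1, v5} — v5 is true.
  13. {¬v6, v1, ¬v2} — ¬v2 is true.
  14. {v8, v9, v3} — v3 is true.
  15. {¬v6, v3, v4} — v3 is true.
  16. {¬v8, ¬v4, ¬v6} — ¬v8 is true.
  17. {v6, ¬v2, ¬v8} — ¬v8 is true.
  18. {¬v4, v8, v9} — ¬v4 is true.
  19. {¬v3, ¬v7, v6} — v6 is true.
  20. {v5, ¬v1, v6} — v5 is true.
  21. {¬v9, v2, v8} — ¬v9 is true.
  22. {¬v3, ¬v1, v9} — ¬v1 is true.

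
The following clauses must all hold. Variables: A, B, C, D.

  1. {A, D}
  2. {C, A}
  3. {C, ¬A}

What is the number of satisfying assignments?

Satisfying assignments:
  A=F B=F C=T D=T
  A=F B=T C=T D=T
  A=T B=F C=T D=F
  A=T B=F C=T D=T
  A=T B=T C=T D=F
  A=T B=T C=T D=T
Count: 6.

6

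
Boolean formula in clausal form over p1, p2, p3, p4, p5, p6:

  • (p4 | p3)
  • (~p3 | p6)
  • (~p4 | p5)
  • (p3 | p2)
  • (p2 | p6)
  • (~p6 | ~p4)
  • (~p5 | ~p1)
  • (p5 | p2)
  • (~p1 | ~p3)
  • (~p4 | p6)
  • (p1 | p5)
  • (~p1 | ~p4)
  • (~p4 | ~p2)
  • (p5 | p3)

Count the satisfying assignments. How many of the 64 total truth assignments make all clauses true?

2

The models are:
  p1=F p2=F p3=T p4=F p5=T p6=T
  p1=F p2=T p3=T p4=F p5=T p6=T
Count: 2.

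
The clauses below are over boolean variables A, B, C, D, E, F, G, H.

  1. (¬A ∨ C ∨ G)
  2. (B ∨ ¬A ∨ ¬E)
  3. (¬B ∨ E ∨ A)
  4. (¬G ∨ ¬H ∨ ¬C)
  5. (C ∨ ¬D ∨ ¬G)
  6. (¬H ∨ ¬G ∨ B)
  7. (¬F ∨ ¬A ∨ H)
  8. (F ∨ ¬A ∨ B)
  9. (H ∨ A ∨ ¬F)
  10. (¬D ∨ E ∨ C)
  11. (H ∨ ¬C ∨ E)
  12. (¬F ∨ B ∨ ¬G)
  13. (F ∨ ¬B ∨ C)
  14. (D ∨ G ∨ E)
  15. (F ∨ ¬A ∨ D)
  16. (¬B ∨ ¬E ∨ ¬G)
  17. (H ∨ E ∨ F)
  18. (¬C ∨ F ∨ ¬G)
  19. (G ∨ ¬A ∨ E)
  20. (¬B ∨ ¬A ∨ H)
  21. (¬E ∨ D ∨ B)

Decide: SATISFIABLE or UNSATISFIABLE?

Branch on A: take A = False.
Set B = True and propagate.
  then E is forced to True.
  then G is forced to False.
The remaining clauses are satisfied by C = False, D = True, F = True, H = True.
So A=False, B=True, C=False, D=True, E=True, F=True, G=False, H=True is a satisfying assignment.

SATISFIABLE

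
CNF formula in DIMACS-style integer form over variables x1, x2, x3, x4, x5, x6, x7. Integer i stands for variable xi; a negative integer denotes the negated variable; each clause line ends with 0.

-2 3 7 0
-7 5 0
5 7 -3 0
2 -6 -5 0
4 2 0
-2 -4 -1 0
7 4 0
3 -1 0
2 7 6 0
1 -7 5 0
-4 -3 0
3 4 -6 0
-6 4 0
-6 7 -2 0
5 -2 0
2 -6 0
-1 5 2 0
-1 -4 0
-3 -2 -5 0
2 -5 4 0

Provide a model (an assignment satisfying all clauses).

x1=False  x2=True  x3=False  x4=False  x5=True  x6=False  x7=True

Set x1 = False and propagate.
Set x2 = True and propagate.
  then x5 is forced to True.
  then x3 is forced to False.
  then x7 is forced to True.
For the remaining variables, x4 = False, x6 = False works.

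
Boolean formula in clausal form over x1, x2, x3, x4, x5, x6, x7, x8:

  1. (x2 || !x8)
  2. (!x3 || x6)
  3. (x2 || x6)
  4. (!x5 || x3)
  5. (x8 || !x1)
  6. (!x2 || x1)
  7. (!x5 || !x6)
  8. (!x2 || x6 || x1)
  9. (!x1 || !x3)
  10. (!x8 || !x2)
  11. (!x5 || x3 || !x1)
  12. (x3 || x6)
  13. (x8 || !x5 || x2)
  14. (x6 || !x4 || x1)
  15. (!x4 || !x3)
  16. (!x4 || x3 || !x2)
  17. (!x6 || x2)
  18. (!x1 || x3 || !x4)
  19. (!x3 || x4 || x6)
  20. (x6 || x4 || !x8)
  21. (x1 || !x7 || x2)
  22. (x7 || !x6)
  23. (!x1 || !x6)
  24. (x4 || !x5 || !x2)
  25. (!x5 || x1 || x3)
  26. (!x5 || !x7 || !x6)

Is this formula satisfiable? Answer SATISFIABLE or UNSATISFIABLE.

UNSATISFIABLE

x6 = True:
  propagation gives x5=False, x2=True, x1=True; an empty clause results — contradiction.
x6 = False:
  propagation gives x3=False; an empty clause results — contradiction.
Every branch closes, so no satisfying assignment exists.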